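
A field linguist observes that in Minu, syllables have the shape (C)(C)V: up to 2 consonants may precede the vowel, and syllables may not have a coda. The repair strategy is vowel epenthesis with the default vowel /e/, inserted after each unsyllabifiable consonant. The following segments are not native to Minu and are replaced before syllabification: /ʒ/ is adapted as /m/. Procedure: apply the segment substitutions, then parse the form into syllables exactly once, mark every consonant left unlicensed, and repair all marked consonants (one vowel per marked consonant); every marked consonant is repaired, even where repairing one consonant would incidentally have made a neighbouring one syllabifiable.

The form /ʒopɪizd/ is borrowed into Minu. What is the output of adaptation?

mopɪizede

Substitution: /ʒ/ → /m/, giving /mopɪizd/.
Under (C)(C)V, the unsyllabifiable consonants are /z/, /d/ (no codas are permitted; onsets may contain at most 2 consonants).
Epenthesis after each stranded consonant: /z/ → /ze/, /d/ → /de/.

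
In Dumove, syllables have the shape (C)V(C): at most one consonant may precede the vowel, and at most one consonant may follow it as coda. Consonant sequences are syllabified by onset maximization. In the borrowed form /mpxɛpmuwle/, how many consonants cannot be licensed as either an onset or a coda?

The consonants /m/, /p/ cannot be parsed into a legal (C)V(C) syllable (at most one coda consonant is licensed; onsets are limited to one consonant).

2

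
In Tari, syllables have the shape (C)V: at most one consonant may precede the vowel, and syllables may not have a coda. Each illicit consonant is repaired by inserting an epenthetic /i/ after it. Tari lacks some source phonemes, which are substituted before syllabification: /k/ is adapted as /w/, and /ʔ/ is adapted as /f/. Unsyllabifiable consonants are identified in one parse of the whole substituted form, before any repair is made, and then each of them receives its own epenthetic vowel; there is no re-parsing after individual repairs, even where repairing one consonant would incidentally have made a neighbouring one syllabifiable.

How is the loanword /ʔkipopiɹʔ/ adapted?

fiwipopiɹifi

Substitution: /ʔ/ → /f/, /k/ → /w/, giving /fwipopiɹf/.
The consonants /f/, /ɹ/, /f/ cannot be parsed into a legal (C)V syllable (no codas are permitted; onsets are limited to one consonant).
Inserting the epenthetic vowel yields /f/ → /fi/, /ɹ/ → /ɹi/, /f/ → /fi/.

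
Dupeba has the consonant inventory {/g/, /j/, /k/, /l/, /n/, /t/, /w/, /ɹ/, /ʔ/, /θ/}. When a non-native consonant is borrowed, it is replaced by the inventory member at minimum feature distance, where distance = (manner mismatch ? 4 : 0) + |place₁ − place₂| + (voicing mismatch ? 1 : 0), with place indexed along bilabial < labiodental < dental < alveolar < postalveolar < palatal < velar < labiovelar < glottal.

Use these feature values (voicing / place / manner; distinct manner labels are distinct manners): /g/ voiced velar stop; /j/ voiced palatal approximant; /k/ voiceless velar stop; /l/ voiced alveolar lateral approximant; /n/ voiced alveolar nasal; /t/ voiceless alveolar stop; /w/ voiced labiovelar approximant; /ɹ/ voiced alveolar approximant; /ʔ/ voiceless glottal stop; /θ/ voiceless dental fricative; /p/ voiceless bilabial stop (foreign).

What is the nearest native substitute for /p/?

/t/ is closest: same manner (stop), place distance 3 (bilabial→alveolar), same voicing; total 3. Next closest is /k/ at distance 6.

t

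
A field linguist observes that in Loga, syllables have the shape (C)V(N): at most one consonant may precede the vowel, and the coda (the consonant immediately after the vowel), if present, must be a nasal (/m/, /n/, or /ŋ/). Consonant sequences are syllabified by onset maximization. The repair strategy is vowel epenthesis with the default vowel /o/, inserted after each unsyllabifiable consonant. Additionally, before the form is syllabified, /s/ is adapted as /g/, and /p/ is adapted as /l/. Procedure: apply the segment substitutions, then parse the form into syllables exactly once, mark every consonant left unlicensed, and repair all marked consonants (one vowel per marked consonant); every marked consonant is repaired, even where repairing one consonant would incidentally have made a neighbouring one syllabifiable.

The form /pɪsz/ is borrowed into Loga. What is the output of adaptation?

lɪgozo

Substitution: /p/ → /l/, /s/ → /g/, giving /lɪgz/.
Under (C)V(N), the unsyllabifiable consonants are /g/, /z/ (only a nasal (/m/, /n/, or /ŋ/) is licensed in coda position; onsets are limited to one consonant).
Epenthesis after each stranded consonant: /g/ → /go/, /z/ → /zo/.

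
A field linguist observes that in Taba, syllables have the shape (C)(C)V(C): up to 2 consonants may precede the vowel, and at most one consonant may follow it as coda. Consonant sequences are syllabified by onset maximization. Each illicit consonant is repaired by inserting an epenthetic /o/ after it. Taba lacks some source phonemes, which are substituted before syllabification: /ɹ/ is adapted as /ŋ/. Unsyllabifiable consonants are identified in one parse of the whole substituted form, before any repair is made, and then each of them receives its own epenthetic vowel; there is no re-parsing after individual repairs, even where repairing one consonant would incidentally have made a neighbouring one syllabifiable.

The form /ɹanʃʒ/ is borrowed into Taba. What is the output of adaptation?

Substitution: /ɹ/ → /ŋ/, giving /ŋanʃʒ/.
Under (C)(C)V(C), the unsyllabifiable consonants are /ʃ/, /ʒ/ (at most one coda consonant is licensed; onsets may contain at most 2 consonants).
Inserting the epenthetic vowel yields /ʃ/ → /ʃo/, /ʒ/ → /ʒo/.

ŋanʃoʒo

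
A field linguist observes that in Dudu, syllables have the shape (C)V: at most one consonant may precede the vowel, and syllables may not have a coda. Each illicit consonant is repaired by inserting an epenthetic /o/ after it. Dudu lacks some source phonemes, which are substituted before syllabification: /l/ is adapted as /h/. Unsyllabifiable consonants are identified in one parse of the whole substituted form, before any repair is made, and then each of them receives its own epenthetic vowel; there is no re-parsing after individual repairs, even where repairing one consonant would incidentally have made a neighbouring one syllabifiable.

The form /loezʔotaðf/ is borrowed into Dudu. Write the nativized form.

hoezoʔotaðofo

Substitution: /l/ → /h/, giving /hoezʔotaðf/.
Under (C)V, the unsyllabifiable consonants are /z/, /ð/, /f/ (no codas are permitted; onsets are limited to one consonant).
Epenthesis after each stranded consonant: /z/ → /zo/, /ð/ → /ðo/, /f/ → /fo/.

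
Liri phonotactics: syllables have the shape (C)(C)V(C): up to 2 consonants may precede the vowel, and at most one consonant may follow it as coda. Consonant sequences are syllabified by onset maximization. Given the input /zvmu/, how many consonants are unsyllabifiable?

Syllabifying with onset maximization leaves /z/ stranded (at most one coda consonant is licensed; onsets may contain at most 2 consonants).

1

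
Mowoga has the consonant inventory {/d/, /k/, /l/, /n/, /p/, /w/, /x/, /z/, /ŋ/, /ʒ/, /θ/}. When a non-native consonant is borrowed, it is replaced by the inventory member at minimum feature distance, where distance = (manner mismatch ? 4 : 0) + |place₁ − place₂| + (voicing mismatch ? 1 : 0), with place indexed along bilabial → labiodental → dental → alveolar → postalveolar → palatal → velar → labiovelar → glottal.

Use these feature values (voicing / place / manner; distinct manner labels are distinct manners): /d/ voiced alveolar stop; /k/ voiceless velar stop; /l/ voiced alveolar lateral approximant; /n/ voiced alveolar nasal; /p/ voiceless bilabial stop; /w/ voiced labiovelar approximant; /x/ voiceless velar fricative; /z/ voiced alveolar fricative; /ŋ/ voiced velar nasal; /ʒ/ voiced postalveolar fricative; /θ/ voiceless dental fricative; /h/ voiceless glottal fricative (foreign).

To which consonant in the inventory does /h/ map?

/x/ is closest: same manner (fricative), place distance 2 (glottal→velar), same voicing; total 2. Next closest is /ʒ/ at distance 5.

x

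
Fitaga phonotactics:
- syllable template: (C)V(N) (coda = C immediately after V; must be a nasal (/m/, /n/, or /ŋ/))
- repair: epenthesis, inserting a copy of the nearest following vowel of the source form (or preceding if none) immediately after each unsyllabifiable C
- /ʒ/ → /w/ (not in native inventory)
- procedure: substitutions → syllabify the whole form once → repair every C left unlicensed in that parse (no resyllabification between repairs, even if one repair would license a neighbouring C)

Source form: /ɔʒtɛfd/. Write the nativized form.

Substitution: /ʒ/ → /w/, giving /ɔwtɛfd/.
Under (C)V(N), the unsyllabifiable consonants are /w/, /f/, /d/ (only a nasal (/m/, /n/, or /ŋ/) is licensed in coda position; onsets are limited to one consonant).
Inserting the epenthetic vowel yields /w/ → /wɛ/, /f/ → /fɛ/, /d/ → /dɛ/.

ɔwɛtɛfɛdɛ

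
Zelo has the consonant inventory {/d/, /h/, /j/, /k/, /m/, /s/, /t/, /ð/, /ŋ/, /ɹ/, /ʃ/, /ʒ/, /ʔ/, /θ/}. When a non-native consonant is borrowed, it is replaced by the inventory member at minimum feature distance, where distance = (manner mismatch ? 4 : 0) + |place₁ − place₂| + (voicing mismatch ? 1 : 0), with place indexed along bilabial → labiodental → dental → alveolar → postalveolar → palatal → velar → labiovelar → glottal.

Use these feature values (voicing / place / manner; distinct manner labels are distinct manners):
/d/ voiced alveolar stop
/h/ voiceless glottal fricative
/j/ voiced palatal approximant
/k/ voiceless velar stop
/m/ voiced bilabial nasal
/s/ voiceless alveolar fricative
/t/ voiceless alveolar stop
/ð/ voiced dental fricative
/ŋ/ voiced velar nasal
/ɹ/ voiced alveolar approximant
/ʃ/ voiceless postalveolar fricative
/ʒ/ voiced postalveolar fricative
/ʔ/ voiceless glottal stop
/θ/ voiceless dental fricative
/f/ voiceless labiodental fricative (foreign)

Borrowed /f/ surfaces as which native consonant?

θ

/θ/ is closest: same manner (fricative), place distance 1 (labiodental→dental), same voicing; total 1. Next closest is /s/ at distance 2.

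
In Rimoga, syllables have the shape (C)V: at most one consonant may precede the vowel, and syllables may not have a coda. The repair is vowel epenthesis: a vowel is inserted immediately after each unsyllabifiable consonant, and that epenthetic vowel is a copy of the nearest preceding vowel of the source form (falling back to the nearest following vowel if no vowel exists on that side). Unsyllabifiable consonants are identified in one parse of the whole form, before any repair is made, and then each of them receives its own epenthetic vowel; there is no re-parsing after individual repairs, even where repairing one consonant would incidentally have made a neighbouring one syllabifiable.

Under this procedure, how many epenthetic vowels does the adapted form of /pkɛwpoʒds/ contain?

The unsyllabifiable consonants are /p/, /w/, /ʒ/, /d/, /s/; each receives one epenthetic vowel.

5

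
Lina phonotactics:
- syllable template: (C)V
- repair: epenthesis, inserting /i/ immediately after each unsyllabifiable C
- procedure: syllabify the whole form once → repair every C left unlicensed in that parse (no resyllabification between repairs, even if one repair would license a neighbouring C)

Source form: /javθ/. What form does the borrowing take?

javiθi

Under (C)V, the unsyllabifiable consonants are /v/, /θ/ (no codas are permitted; onsets are limited to one consonant).
Inserting the epenthetic vowel yields /v/ → /vi/, /θ/ → /θi/.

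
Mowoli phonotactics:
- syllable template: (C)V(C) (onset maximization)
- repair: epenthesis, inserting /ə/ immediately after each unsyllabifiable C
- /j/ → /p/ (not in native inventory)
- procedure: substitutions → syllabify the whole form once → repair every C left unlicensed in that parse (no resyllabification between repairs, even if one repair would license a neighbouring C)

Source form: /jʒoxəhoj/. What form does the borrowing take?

pəʒoxəhop

Substitution: /j/ → /p/, giving /pʒoxəhop/.
Syllabifying with onset maximization leaves /p/ stranded (at most one coda consonant is licensed; onsets are limited to one consonant).
Epenthesis after each stranded consonant: /p/ → /pə/.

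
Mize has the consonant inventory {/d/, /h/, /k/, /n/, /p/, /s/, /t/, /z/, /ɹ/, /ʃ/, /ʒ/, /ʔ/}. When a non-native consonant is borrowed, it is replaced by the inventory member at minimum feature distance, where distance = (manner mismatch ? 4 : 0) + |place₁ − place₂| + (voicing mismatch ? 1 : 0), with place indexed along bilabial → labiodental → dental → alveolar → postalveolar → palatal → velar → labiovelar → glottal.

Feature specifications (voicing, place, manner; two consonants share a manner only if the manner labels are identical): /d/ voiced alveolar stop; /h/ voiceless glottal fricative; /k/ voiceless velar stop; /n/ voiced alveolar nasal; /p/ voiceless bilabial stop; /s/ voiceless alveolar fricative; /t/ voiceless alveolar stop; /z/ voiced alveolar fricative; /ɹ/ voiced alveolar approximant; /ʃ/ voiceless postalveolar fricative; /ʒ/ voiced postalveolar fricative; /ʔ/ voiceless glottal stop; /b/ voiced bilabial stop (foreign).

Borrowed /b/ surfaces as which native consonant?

p

/p/ is closest: same manner (stop), place distance 0 (bilabial→bilabial), voicing differs (+1); total 1. Next closest is /d/ at distance 3.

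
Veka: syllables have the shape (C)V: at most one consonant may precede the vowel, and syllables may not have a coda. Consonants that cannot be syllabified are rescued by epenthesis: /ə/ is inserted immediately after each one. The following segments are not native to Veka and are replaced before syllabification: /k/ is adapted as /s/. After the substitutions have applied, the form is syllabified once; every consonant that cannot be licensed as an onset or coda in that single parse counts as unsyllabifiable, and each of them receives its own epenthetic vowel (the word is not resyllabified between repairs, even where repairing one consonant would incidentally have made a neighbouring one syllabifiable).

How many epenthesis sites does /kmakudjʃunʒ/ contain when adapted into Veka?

After substitution the input is /smasudjʃunʒ/.
The unsyllabifiable consonants are /s/, /d/, /j/, /n/, /ʒ/; each receives one epenthetic vowel.

5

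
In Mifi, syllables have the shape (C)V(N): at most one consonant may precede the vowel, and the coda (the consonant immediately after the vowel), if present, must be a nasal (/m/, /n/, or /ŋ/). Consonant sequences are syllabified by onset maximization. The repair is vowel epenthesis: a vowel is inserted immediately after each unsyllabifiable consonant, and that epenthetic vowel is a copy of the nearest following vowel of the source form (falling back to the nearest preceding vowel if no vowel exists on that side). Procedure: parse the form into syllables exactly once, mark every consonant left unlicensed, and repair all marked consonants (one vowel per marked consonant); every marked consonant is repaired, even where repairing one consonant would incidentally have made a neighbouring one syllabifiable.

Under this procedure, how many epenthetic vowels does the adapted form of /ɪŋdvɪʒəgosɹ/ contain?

The unsyllabifiable consonants are /d/, /s/, /ɹ/; each receives one epenthetic vowel.

3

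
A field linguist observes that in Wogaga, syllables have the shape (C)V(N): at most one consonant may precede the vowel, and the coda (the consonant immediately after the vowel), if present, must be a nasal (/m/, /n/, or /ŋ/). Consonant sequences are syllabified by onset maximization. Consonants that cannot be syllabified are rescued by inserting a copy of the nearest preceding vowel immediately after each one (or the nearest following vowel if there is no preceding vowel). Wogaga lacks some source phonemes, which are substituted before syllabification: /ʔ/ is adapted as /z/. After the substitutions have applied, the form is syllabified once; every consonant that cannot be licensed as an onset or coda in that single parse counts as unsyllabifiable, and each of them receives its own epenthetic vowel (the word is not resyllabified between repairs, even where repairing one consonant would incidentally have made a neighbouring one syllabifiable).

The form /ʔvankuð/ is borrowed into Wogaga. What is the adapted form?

zavankuðu

Substitution: /ʔ/ → /z/, giving /zvankuð/.
Syllabifying with onset maximization leaves /z/, /ð/ stranded (only a nasal (/m/, /n/, or /ŋ/) is licensed in coda position; onsets are limited to one consonant).
Epenthesis after each stranded consonant: /z/ → /za/, /ð/ → /ðu/.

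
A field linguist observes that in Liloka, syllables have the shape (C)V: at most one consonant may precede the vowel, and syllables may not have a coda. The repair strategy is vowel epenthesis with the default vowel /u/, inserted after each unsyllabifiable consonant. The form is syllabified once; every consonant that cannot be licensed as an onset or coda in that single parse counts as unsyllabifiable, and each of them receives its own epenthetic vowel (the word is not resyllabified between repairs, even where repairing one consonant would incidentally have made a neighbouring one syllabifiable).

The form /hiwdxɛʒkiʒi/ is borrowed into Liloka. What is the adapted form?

hiwuduxɛʒukiʒi

Syllabifying with onset maximization leaves /w/, /d/, /ʒ/ stranded (no codas are permitted; onsets are limited to one consonant).
Each unlicensed consonant becomes the onset of a new syllable: /w/ → /wu/, /d/ → /du/, /ʒ/ → /ʒu/.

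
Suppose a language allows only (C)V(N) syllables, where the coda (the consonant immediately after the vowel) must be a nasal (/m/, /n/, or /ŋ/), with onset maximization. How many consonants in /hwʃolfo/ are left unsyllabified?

Syllabifying with onset maximization leaves /h/, /w/, /l/ stranded (only a nasal (/m/, /n/, or /ŋ/) is licensed in coda position; onsets are limited to one consonant).

3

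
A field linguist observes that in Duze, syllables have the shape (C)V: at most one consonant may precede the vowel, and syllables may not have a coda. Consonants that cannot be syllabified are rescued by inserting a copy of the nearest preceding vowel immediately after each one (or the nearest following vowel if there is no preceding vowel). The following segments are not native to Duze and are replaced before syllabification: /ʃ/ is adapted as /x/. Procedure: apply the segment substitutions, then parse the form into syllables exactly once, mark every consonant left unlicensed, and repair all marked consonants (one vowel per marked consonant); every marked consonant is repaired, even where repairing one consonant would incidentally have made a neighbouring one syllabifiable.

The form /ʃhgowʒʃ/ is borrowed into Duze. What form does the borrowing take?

xohogowoʒoxo

Substitution: /ʃ/ → /x/, giving /xhgowʒx/.
The consonants /x/, /h/, /w/, /ʒ/, /x/ cannot be parsed into a legal (C)V syllable (no codas are permitted; onsets are limited to one consonant).
Each unlicensed consonant becomes the onset of a new syllable: /x/ → /xo/, /h/ → /ho/, /w/ → /wo/, /ʒ/ → /ʒo/, /x/ → /xo/.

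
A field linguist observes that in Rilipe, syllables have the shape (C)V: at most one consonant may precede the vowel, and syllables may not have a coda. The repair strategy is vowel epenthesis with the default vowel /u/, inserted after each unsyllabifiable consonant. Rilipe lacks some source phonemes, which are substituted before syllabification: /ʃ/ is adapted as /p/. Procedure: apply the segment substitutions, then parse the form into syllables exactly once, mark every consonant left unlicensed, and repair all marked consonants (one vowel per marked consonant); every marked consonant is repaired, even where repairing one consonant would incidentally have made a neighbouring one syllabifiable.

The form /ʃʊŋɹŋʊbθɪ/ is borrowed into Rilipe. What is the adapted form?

Substitution: /ʃ/ → /p/, giving /pʊŋɹŋʊbθɪ/.
The consonants /ŋ/, /ɹ/, /b/ cannot be parsed into a legal (C)V syllable (no codas are permitted; onsets are limited to one consonant).
Epenthesis after each stranded consonant: /ŋ/ → /ŋu/, /ɹ/ → /ɹu/, /b/ → /bu/.

pʊŋuɹuŋʊbuθɪ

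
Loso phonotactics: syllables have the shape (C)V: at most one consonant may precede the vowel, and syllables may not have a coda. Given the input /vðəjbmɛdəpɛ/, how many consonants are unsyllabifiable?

Under (C)V, the unsyllabifiable consonants are /v/, /j/, /b/ (no codas are permitted; onsets are limited to one consonant).

3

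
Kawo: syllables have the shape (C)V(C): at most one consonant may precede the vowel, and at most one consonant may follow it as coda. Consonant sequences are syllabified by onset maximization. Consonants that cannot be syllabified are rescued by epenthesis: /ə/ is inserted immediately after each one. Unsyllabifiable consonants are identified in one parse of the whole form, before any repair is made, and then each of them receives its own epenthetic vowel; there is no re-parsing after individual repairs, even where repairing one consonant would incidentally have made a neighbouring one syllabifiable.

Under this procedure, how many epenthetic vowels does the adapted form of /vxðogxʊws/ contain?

3

The unsyllabifiable consonants are /v/, /x/, /s/; each receives one epenthetic vowel.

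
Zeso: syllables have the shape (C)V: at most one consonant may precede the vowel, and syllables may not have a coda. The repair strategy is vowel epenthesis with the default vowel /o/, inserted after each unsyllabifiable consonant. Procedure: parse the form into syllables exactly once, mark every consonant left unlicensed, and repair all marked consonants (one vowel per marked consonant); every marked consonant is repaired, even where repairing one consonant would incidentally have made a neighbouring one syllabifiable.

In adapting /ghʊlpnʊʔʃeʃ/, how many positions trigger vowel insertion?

The unsyllabifiable consonants are /g/, /l/, /p/, /ʔ/, /ʃ/; each receives one epenthetic vowel.

5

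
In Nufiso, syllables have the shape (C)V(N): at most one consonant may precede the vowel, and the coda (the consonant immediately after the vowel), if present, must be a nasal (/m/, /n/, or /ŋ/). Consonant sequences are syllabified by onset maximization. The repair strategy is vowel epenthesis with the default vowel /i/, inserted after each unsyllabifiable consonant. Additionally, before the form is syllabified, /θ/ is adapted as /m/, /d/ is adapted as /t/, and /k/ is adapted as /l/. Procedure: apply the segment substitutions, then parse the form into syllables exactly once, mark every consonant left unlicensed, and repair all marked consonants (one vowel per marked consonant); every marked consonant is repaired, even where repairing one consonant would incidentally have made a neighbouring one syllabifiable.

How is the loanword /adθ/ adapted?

Substitution: /d/ → /t/, /θ/ → /m/, giving /atm/.
Syllabifying with onset maximization leaves /t/, /m/ stranded (only a nasal (/m/, /n/, or /ŋ/) is licensed in coda position; onsets are limited to one consonant).
Each unlicensed consonant becomes the onset of a new syllable: /t/ → /ti/, /m/ → /mi/.

atimi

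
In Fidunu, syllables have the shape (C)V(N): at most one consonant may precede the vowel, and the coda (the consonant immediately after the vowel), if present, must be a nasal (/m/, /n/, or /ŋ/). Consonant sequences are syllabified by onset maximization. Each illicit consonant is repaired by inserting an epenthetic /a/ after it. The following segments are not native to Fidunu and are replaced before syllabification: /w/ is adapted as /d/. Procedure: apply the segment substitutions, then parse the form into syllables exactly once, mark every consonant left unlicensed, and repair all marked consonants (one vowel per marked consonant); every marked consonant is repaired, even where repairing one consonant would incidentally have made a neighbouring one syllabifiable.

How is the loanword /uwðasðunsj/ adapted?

Substitution: /w/ → /d/, giving /udðasðunsj/.
Under (C)V(N), the unsyllabifiable consonants are /d/, /s/, /s/, /j/ (only a nasal (/m/, /n/, or /ŋ/) is licensed in coda position; onsets are limited to one consonant).
Epenthesis after each stranded consonant: /d/ → /da/, /s/ → /sa/, /s/ → /sa/, /j/ → /ja/.

udaðasaðunsaja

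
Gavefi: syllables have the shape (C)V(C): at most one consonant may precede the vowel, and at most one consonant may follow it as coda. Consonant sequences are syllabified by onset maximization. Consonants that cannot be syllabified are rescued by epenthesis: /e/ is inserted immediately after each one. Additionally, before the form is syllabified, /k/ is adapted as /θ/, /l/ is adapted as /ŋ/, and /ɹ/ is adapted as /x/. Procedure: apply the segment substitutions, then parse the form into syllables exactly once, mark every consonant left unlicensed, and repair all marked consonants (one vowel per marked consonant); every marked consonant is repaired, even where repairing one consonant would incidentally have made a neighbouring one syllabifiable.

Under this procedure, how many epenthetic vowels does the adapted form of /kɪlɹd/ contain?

After substitution the input is /θɪŋxd/.
The unsyllabifiable consonants are /x/, /d/; each receives one epenthetic vowel.

2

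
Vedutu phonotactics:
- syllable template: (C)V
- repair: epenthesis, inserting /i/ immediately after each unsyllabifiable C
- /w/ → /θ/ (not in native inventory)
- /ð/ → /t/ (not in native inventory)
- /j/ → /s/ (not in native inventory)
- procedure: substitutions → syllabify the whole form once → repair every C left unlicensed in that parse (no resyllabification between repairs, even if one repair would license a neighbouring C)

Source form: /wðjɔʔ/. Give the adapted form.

θitisɔʔi

Substitution: /w/ → /θ/, /ð/ → /t/, /j/ → /s/, giving /θtsɔʔ/.
Under (C)V, the unsyllabifiable consonants are /θ/, /t/, /ʔ/ (no codas are permitted; onsets are limited to one consonant).
Epenthesis after each stranded consonant: /θ/ → /θi/, /t/ → /ti/, /ʔ/ → /ʔi/.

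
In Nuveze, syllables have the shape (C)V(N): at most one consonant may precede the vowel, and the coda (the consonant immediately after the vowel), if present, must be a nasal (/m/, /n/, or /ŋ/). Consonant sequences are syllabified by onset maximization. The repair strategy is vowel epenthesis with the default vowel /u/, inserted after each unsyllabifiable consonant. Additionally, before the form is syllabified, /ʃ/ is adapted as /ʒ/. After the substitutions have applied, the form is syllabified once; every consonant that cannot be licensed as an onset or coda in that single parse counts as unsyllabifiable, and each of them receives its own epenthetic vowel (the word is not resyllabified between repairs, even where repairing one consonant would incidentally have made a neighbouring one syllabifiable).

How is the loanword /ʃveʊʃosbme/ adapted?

Substitution: /ʃ/ → /ʒ/, giving /ʒveʊʒosbme/.
Under (C)V(N), the unsyllabifiable consonants are /ʒ/, /s/, /b/ (only a nasal (/m/, /n/, or /ŋ/) is licensed in coda position; onsets are limited to one consonant).
Inserting the epenthetic vowel yields /ʒ/ → /ʒu/, /s/ → /su/, /b/ → /bu/.

ʒuveʊʒosubume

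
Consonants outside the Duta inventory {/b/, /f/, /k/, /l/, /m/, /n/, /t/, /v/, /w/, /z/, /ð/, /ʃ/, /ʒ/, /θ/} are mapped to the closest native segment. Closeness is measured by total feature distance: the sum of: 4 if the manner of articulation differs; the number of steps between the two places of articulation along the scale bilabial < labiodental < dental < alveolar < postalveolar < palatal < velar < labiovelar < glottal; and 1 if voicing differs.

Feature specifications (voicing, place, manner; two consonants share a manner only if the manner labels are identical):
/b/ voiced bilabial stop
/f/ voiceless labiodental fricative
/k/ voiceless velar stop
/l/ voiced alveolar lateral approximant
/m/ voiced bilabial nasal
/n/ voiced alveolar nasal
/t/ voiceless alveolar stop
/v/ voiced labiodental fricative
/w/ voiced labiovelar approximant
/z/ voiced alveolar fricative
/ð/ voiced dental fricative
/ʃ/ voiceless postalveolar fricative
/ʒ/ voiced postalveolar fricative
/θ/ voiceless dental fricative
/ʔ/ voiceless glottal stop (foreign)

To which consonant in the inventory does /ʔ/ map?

/k/ is closest: same manner (stop), place distance 2 (glottal→velar), same voicing; total 2. Next closest is /t/ at distance 5.

k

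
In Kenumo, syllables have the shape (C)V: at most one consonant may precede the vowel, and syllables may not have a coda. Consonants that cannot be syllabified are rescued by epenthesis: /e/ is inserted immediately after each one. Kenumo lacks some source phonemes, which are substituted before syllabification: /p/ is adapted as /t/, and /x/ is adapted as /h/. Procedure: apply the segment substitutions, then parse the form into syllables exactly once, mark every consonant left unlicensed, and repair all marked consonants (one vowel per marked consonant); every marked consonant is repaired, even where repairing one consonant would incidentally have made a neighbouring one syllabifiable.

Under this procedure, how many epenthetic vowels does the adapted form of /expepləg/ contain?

After substitution the input is /ehtetləg/.
The unsyllabifiable consonants are /h/, /t/, /g/; each receives one epenthetic vowel.

3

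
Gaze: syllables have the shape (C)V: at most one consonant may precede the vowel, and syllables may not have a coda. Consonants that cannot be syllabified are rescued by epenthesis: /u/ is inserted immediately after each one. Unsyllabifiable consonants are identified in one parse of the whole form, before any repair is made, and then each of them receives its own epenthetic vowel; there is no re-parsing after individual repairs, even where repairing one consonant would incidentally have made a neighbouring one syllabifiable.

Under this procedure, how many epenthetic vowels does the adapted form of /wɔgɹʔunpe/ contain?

The unsyllabifiable consonants are /g/, /ɹ/, /n/; each receives one epenthetic vowel.

3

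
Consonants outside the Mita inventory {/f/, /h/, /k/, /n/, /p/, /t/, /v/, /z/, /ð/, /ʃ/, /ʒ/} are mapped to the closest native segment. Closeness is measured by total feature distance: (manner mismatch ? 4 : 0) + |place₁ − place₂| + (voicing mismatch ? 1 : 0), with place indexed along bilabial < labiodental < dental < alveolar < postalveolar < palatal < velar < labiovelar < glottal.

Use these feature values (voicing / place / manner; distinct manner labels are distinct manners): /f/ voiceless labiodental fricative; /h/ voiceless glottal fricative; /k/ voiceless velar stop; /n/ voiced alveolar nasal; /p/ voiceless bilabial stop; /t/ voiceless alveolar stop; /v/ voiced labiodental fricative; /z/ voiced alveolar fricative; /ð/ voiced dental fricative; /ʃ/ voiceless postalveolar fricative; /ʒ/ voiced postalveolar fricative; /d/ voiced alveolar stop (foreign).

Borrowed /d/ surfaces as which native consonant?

t

/t/ is closest: same manner (stop), place distance 0 (alveolar→alveolar), voicing differs (+1); total 1. Next closest is /k/ at distance 4.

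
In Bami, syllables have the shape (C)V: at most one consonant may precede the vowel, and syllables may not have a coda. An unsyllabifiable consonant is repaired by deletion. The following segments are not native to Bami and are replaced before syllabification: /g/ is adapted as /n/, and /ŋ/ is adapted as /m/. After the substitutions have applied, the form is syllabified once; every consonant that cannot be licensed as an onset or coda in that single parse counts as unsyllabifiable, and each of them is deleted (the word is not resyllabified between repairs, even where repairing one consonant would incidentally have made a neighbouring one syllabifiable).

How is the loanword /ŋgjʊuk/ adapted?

jʊu

Substitution: /ŋ/ → /m/, /g/ → /n/, giving /mnjʊuk/.
Under (C)V, the unsyllabifiable consonants are /m/, /n/, /k/ (no codas are permitted; onsets are limited to one consonant).
Deleting the stranded consonants removes /m/, /n/, /k/.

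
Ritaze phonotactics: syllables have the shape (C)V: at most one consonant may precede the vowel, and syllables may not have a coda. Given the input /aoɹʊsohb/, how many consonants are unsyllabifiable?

Syllabifying with onset maximization leaves /h/, /b/ stranded (no codas are permitted; onsets are limited to one consonant).

2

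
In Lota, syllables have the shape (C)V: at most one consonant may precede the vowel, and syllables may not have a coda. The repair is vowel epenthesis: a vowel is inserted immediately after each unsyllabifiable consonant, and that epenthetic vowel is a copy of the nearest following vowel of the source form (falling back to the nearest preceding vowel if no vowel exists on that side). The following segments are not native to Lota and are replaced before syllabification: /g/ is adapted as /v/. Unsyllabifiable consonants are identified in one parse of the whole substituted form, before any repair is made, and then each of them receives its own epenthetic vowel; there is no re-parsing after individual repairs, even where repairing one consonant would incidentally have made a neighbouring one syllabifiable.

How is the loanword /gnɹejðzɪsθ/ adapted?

Substitution: /g/ → /v/, giving /vnɹejðzɪsθ/.
Under (C)V, the unsyllabifiable consonants are /v/, /n/, /j/, /ð/, /s/, /θ/ (no codas are permitted; onsets are limited to one consonant).
Each unlicensed consonant becomes the onset of a new syllable: /v/ → /ve/, /n/ → /ne/, /j/ → /jɪ/, /ð/ → /ðɪ/, /s/ → /sɪ/, /θ/ → /θɪ/.

veneɹejɪðɪzɪsɪθɪ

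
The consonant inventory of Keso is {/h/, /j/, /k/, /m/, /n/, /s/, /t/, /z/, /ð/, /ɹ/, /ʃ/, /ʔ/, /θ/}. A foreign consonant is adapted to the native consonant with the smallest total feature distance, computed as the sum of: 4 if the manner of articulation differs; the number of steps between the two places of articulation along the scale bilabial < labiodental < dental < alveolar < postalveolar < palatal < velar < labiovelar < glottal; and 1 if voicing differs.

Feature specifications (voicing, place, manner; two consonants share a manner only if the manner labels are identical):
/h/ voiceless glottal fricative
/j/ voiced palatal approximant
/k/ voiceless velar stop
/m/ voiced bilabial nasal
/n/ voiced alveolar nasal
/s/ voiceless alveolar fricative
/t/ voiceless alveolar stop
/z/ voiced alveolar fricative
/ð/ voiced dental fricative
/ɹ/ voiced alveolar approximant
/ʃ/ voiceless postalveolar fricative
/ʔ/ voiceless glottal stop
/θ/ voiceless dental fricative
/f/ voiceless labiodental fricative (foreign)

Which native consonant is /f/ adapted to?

θ

/θ/ is closest: same manner (fricative), place distance 1 (labiodental→dental), same voicing; total 1. Next closest is /s/ at distance 2.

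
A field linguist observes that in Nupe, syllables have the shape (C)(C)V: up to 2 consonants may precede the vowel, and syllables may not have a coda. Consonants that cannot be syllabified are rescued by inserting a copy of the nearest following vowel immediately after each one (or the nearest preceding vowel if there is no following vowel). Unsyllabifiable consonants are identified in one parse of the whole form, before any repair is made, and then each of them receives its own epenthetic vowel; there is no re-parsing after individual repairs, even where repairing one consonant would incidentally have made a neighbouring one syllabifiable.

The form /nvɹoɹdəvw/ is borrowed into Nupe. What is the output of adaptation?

Under (C)(C)V, the unsyllabifiable consonants are /n/, /v/, /w/ (no codas are permitted; onsets may contain at most 2 consonants).
Inserting the epenthetic vowel yields /n/ → /no/, /v/ → /və/, /w/ → /wə/.

novɹoɹdəvəwə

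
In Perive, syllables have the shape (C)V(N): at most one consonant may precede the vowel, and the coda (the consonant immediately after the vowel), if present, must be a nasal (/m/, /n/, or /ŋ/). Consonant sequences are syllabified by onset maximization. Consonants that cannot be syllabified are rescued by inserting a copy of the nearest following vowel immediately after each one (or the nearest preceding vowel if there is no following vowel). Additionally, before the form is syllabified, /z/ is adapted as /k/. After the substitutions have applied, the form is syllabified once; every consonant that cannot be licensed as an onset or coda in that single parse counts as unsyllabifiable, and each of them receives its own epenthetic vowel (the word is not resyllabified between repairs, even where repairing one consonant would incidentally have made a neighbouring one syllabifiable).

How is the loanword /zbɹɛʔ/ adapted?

Substitution: /z/ → /k/, giving /kbɹɛʔ/.
Syllabifying with onset maximization leaves /k/, /b/, /ʔ/ stranded (only a nasal (/m/, /n/, or /ŋ/) is licensed in coda position; onsets are limited to one consonant).
Epenthesis after each stranded consonant: /k/ → /kɛ/, /b/ → /bɛ/, /ʔ/ → /ʔɛ/.

kɛbɛɹɛʔɛ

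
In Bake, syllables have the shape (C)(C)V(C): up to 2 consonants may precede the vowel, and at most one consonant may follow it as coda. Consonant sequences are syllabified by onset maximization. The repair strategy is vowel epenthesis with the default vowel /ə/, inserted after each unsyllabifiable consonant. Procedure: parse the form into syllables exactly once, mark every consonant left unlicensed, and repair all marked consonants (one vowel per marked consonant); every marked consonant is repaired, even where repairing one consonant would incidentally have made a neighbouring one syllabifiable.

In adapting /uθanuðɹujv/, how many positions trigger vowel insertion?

1

The unsyllabifiable consonants are /v/; each receives one epenthetic vowel.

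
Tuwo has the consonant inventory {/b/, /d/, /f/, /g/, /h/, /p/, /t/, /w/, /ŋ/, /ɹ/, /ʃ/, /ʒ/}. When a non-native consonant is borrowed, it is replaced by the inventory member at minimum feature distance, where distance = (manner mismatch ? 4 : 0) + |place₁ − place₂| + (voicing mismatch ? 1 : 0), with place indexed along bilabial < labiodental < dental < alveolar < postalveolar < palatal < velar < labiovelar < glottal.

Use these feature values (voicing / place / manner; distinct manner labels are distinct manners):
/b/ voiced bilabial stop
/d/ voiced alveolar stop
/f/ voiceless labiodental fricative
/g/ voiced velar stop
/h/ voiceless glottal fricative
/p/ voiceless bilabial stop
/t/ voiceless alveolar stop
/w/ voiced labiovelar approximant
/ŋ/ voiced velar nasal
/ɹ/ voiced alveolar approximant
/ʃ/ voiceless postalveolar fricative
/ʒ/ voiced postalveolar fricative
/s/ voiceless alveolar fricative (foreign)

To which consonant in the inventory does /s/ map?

/ʃ/ is closest: same manner (fricative), place distance 1 (alveolar→postalveolar), same voicing; total 1. Next closest is /f/ at distance 2.

ʃ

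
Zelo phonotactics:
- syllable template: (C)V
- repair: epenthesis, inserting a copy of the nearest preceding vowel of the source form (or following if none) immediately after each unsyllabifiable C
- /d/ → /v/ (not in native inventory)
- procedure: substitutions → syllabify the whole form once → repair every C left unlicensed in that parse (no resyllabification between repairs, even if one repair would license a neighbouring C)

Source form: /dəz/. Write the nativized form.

Substitution: /d/ → /v/, giving /vəz/.
Under (C)V, the unsyllabifiable consonants are /z/ (no codas are permitted; onsets are limited to one consonant).
Each unlicensed consonant becomes the onset of a new syllable: /z/ → /zə/.

vəzə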